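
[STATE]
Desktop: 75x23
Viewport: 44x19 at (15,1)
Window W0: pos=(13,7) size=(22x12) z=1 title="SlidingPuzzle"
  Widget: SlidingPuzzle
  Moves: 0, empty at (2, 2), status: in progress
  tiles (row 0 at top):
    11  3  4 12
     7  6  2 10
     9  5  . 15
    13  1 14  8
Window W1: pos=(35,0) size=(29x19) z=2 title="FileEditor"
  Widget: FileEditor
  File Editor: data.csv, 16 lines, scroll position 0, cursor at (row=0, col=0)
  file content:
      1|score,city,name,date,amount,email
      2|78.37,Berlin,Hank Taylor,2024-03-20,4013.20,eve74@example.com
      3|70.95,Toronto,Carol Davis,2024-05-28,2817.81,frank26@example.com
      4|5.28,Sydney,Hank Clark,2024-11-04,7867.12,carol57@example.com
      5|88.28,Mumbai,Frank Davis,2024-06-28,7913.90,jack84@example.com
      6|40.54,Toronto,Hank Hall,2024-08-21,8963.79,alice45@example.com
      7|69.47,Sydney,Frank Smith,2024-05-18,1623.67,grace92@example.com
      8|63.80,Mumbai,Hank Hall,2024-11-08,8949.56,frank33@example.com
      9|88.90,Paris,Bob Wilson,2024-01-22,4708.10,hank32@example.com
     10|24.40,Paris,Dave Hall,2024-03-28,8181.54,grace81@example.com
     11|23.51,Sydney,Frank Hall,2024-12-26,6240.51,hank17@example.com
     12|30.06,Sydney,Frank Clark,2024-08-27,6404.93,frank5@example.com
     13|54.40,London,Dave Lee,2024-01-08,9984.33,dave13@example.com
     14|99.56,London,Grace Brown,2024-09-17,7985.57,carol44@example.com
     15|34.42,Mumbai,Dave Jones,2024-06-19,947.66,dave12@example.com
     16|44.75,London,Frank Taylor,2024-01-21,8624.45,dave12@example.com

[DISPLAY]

                    ┃ FileEditor            
                    ┠───────────────────────
                    ┃█core,city,name,date,am
                    ┃78.37,Berlin,Hank Taylo
                    ┃70.95,Toronto,Carol Dav
                    ┃5.28,Sydney,Hank Clark,
━━━━━━━━━━━━━━━━━━━┓┃88.28,Mumbai,Frank Davi
SlidingPuzzle      ┃┃40.54,Toronto,Hank Hall
───────────────────┨┃69.47,Sydney,Frank Smit
────┬────┬────┬────┃┃63.80,Mumbai,Hank Hall,
 11 │  3 │  4 │ 12 ┃┃88.90,Paris,Bob Wilson,
────┼────┼────┼────┃┃24.40,Paris,Dave Hall,2
  7 │  6 │  2 │ 10 ┃┃23.51,Sydney,Frank Hall
────┼────┼────┼────┃┃30.06,Sydney,Frank Clar
  9 │  5 │    │ 15 ┃┃54.40,London,Dave Lee,2
────┼────┼────┼────┃┃99.56,London,Grace Brow
 13 │  1 │ 14 │  8 ┃┃34.42,Mumbai,Dave Jones
━━━━━━━━━━━━━━━━━━━┛┗━━━━━━━━━━━━━━━━━━━━━━━
                                            


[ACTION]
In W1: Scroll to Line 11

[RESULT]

                    ┃ FileEditor            
                    ┠───────────────────────
                    ┃78.37,Berlin,Hank Taylo
                    ┃70.95,Toronto,Carol Dav
                    ┃5.28,Sydney,Hank Clark,
                    ┃88.28,Mumbai,Frank Davi
━━━━━━━━━━━━━━━━━━━┓┃40.54,Toronto,Hank Hall
SlidingPuzzle      ┃┃69.47,Sydney,Frank Smit
───────────────────┨┃63.80,Mumbai,Hank Hall,
────┬────┬────┬────┃┃88.90,Paris,Bob Wilson,
 11 │  3 │  4 │ 12 ┃┃24.40,Paris,Dave Hall,2
────┼────┼────┼────┃┃23.51,Sydney,Frank Hall
  7 │  6 │  2 │ 10 ┃┃30.06,Sydney,Frank Clar
────┼────┼────┼────┃┃54.40,London,Dave Lee,2
  9 │  5 │    │ 15 ┃┃99.56,London,Grace Brow
────┼────┼────┼────┃┃34.42,Mumbai,Dave Jones
 13 │  1 │ 14 │  8 ┃┃44.75,London,Frank Tayl
━━━━━━━━━━━━━━━━━━━┛┗━━━━━━━━━━━━━━━━━━━━━━━
                                            


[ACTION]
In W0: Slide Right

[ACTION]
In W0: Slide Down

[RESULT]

                    ┃ FileEditor            
                    ┠───────────────────────
                    ┃78.37,Berlin,Hank Taylo
                    ┃70.95,Toronto,Carol Dav
                    ┃5.28,Sydney,Hank Clark,
                    ┃88.28,Mumbai,Frank Davi
━━━━━━━━━━━━━━━━━━━┓┃40.54,Toronto,Hank Hall
SlidingPuzzle      ┃┃69.47,Sydney,Frank Smit
───────────────────┨┃63.80,Mumbai,Hank Hall,
────┬────┬────┬────┃┃88.90,Paris,Bob Wilson,
 11 │  3 │  4 │ 12 ┃┃24.40,Paris,Dave Hall,2
────┼────┼────┼────┃┃23.51,Sydney,Frank Hall
  7 │    │  2 │ 10 ┃┃30.06,Sydney,Frank Clar
────┼────┼────┼────┃┃54.40,London,Dave Lee,2
  9 │  6 │  5 │ 15 ┃┃99.56,London,Grace Brow
────┼────┼────┼────┃┃34.42,Mumbai,Dave Jones
 13 │  1 │ 14 │  8 ┃┃44.75,London,Frank Tayl
━━━━━━━━━━━━━━━━━━━┛┗━━━━━━━━━━━━━━━━━━━━━━━
                                            


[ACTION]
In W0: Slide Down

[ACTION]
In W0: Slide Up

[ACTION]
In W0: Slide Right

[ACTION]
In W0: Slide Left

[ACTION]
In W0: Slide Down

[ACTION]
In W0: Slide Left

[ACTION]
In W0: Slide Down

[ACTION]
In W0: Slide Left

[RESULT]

                    ┃ FileEditor            
                    ┠───────────────────────
                    ┃78.37,Berlin,Hank Taylo
                    ┃70.95,Toronto,Carol Dav
                    ┃5.28,Sydney,Hank Clark,
                    ┃88.28,Mumbai,Frank Davi
━━━━━━━━━━━━━━━━━━━┓┃40.54,Toronto,Hank Hall
SlidingPuzzle      ┃┃69.47,Sydney,Frank Smit
───────────────────┨┃63.80,Mumbai,Hank Hall,
────┬────┬────┬────┃┃88.90,Paris,Bob Wilson,
 11 │  4 │ 12 │    ┃┃24.40,Paris,Dave Hall,2
────┼────┼────┼────┃┃23.51,Sydney,Frank Hall
  7 │  3 │  2 │ 10 ┃┃30.06,Sydney,Frank Clar
────┼────┼────┼────┃┃54.40,London,Dave Lee,2
  9 │  6 │  5 │ 15 ┃┃99.56,London,Grace Brow
────┼────┼────┼────┃┃34.42,Mumbai,Dave Jones
 13 │  1 │ 14 │  8 ┃┃44.75,London,Frank Tayl
━━━━━━━━━━━━━━━━━━━┛┗━━━━━━━━━━━━━━━━━━━━━━━
                                            


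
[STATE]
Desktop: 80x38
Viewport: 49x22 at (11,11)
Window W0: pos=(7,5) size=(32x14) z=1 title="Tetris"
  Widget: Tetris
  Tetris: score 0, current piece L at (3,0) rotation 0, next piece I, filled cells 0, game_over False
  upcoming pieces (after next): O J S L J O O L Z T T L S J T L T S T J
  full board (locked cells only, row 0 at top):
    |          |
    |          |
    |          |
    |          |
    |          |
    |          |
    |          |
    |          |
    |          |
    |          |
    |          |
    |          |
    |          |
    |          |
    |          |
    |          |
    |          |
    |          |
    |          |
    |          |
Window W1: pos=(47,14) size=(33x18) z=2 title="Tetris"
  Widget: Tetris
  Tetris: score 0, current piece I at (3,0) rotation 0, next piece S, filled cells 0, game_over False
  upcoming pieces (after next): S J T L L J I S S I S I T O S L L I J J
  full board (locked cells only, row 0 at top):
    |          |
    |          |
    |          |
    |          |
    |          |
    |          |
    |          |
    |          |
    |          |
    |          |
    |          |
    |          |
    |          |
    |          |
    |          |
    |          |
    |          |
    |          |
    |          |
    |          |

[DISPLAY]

       │                   ┃                     
       │                   ┃                     
       │                   ┃                     
       │Score:             ┃        ┏━━━━━━━━━━━━
       │0                  ┃        ┃ Tetris     
       │                   ┃        ┠────────────
       │                   ┃        ┃          │N
━━━━━━━━━━━━━━━━━━━━━━━━━━━┛        ┃          │ 
                                    ┃          │░
                                    ┃          │ 
                                    ┃          │ 
                                    ┃          │ 
                                    ┃          │S
                                    ┃          │0
                                    ┃          │ 
                                    ┃          │ 
                                    ┃          │ 
                                    ┃          │ 
                                    ┃          │ 
                                    ┃          │ 
                                    ┗━━━━━━━━━━━━
                                                 


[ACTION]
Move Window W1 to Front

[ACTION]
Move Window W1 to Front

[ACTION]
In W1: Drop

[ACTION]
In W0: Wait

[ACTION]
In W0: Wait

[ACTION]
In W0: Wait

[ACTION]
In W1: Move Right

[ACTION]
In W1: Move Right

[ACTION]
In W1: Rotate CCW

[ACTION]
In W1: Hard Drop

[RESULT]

       │                   ┃                     
       │                   ┃                     
       │                   ┃                     
       │Score:             ┃        ┏━━━━━━━━━━━━
       │0                  ┃        ┃ Tetris     
       │                   ┃        ┠────────────
       │                   ┃        ┃          │N
━━━━━━━━━━━━━━━━━━━━━━━━━━━┛        ┃          │ 
                                    ┃          │░
                                    ┃          │ 
                                    ┃          │ 
                                    ┃          │ 
                                    ┃          │S
                                    ┃          │0
                                    ┃          │ 
                                    ┃          │ 
                                    ┃     █    │ 
                                    ┃     █    │ 
                                    ┃     █    │ 
                                    ┃     █    │ 
                                    ┗━━━━━━━━━━━━
                                                 


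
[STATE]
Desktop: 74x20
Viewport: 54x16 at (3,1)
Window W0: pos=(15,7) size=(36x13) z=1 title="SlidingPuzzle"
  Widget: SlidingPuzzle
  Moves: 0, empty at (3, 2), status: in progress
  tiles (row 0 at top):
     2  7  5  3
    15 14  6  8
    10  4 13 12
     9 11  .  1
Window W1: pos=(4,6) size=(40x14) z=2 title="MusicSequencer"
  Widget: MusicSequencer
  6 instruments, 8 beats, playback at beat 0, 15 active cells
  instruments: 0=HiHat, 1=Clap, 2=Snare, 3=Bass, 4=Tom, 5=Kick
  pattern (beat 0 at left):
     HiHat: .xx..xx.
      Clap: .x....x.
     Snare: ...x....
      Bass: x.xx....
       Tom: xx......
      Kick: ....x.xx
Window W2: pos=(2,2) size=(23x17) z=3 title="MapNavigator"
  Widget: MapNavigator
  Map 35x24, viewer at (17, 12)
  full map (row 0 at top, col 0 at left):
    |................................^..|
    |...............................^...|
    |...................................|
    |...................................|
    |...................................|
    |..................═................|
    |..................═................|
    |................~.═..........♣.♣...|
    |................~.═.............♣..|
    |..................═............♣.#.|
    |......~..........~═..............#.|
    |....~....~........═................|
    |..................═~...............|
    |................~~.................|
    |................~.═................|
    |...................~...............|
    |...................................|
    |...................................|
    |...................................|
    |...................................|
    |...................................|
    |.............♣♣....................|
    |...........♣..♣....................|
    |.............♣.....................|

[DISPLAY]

                                                      
━━━━━━━━━━━━━━━━━━━━━┓                                
 MapNavigator        ┃                                
─────────────────────┨                                
...........═.........┃                                
.........~.═.........┃━━━━━━━━━━━━━━━━━━┓             
.........~.═.........┃                  ┃━━━━━━┓      
...........═.........┃──────────────────┨      ┃      
..........~═.........┃                  ┃──────┨      
..~........═.........┃                  ┃      ┃      
..........@═~........┃                  ┃      ┃      
.........~~..........┃                  ┃      ┃      
.........~.═.........┃                  ┃      ┃      
............~........┃                  ┃      ┃      
.....................┃                  ┃      ┃      
.....................┃                  ┃      ┃      


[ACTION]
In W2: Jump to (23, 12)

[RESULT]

                                                      
━━━━━━━━━━━━━━━━━━━━━┓                                
 MapNavigator        ┃                                
─────────────────────┨                                
.....═...............┃                                
...~.═..........♣.♣..┃━━━━━━━━━━━━━━━━━━┓             
...~.═.............♣.┃                  ┃━━━━━━┓      
.....═............♣.#┃──────────────────┨      ┃      
....~═..............#┃                  ┃──────┨      
.....═...............┃                  ┃      ┃      
.....═~...@..........┃                  ┃      ┃      
...~~................┃                  ┃      ┃      
...~.═...............┃                  ┃      ┃      
......~..............┃                  ┃      ┃      
.....................┃                  ┃      ┃      
.....................┃                  ┃      ┃      


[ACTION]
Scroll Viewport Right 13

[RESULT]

                                                      
━━━━━━━━┓                                             
        ┃                                             
────────┨                                             
........┃                                             
...♣.♣..┃━━━━━━━━━━━━━━━━━━┓                          
......♣.┃                  ┃━━━━━━┓                   
.....♣.#┃──────────────────┨      ┃                   
.......#┃                  ┃──────┨                   
........┃                  ┃      ┃                   
........┃                  ┃      ┃                   
........┃                  ┃      ┃                   
........┃                  ┃      ┃                   
........┃                  ┃      ┃                   
........┃                  ┃      ┃                   
........┃                  ┃      ┃                   


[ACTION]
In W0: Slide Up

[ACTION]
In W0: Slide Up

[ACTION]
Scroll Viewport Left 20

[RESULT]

                                                      
  ┏━━━━━━━━━━━━━━━━━━━━━┓                             
  ┃ MapNavigator        ┃                             
  ┠─────────────────────┨                             
  ┃.....═...............┃                             
  ┃...~.═..........♣.♣..┃━━━━━━━━━━━━━━━━━━┓          
  ┃...~.═.............♣.┃                  ┃━━━━━━┓   
  ┃.....═............♣.#┃──────────────────┨      ┃   
  ┃....~═..............#┃                  ┃──────┨   
  ┃.....═...............┃                  ┃      ┃   
  ┃.....═~...@..........┃                  ┃      ┃   
  ┃...~~................┃                  ┃      ┃   
  ┃...~.═...............┃                  ┃      ┃   
  ┃......~..............┃                  ┃      ┃   
  ┃.....................┃                  ┃      ┃   
  ┃.....................┃                  ┃      ┃   


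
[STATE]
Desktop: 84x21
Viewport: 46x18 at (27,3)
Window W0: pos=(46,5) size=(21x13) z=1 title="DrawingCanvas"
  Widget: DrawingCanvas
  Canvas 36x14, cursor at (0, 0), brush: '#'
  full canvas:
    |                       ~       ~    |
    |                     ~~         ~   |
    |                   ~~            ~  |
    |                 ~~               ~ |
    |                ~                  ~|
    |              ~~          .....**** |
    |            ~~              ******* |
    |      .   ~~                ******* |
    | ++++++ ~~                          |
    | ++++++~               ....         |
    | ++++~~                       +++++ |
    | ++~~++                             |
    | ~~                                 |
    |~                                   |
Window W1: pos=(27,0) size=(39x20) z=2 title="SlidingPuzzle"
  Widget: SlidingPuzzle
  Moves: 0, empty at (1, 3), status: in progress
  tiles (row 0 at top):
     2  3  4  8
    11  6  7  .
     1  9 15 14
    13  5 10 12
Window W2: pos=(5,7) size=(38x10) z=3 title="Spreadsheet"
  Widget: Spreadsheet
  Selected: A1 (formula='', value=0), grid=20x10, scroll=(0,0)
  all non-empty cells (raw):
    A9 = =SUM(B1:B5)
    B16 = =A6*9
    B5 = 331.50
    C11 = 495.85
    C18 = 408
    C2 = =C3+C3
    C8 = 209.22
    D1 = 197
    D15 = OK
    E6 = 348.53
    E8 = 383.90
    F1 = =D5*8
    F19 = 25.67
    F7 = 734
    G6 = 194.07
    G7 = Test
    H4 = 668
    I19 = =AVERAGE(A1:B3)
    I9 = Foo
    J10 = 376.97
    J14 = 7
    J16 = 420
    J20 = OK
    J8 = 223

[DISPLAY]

┃┌────┬────┬────┬────┐                ┃       
┃│  2 │  3 │  4 │  8 │                ┃       
┃├────┼────┼────┼────┤                ┃┓      
┃│ 11 │  6 │  7 │    │                ┃┃      
━━━━━━━━━━━━━━━┓┼────┤                ┃┨      
               ┃│ 14 │                ┃┃      
───────────────┨┼────┤                ┃┃      
               ┃│ 12 │                ┃┃      
  C       D    ┃┴────┘                ┃┃      
---------------┃                      ┃┃      
      0     197┃                      ┃┃      
      0       0┃                      ┃┃      
      0       0┃                      ┃┃      
━━━━━━━━━━━━━━━┛                      ┃┃      
┃                                     ┃┛      
┃                                     ┃       
┗━━━━━━━━━━━━━━━━━━━━━━━━━━━━━━━━━━━━━┛       
                                              


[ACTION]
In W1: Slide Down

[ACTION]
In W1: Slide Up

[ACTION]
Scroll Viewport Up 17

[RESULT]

┏━━━━━━━━━━━━━━━━━━━━━━━━━━━━━━━━━━━━━┓       
┃ SlidingPuzzle                       ┃       
┠─────────────────────────────────────┨       
┃┌────┬────┬────┬────┐                ┃       
┃│  2 │  3 │  4 │  8 │                ┃       
┃├────┼────┼────┼────┤                ┃┓      
┃│ 11 │  6 │  7 │    │                ┃┃      
━━━━━━━━━━━━━━━┓┼────┤                ┃┨      
               ┃│ 14 │                ┃┃      
───────────────┨┼────┤                ┃┃      
               ┃│ 12 │                ┃┃      
  C       D    ┃┴────┘                ┃┃      
---------------┃                      ┃┃      
      0     197┃                      ┃┃      
      0       0┃                      ┃┃      
      0       0┃                      ┃┃      
━━━━━━━━━━━━━━━┛                      ┃┃      
┃                                     ┃┛      


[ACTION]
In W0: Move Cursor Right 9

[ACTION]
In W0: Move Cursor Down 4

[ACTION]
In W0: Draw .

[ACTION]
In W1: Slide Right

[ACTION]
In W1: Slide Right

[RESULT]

┏━━━━━━━━━━━━━━━━━━━━━━━━━━━━━━━━━━━━━┓       
┃ SlidingPuzzle                       ┃       
┠─────────────────────────────────────┨       
┃┌────┬────┬────┬────┐                ┃       
┃│  2 │  3 │  4 │  8 │                ┃       
┃├────┼────┼────┼────┤                ┃┓      
┃│ 11 │    │  6 │  7 │                ┃┃      
━━━━━━━━━━━━━━━┓┼────┤                ┃┨      
               ┃│ 14 │                ┃┃      
───────────────┨┼────┤                ┃┃      
               ┃│ 12 │                ┃┃      
  C       D    ┃┴────┘                ┃┃      
---------------┃                      ┃┃      
      0     197┃                      ┃┃      
      0       0┃                      ┃┃      
      0       0┃                      ┃┃      
━━━━━━━━━━━━━━━┛                      ┃┃      
┃                                     ┃┛      


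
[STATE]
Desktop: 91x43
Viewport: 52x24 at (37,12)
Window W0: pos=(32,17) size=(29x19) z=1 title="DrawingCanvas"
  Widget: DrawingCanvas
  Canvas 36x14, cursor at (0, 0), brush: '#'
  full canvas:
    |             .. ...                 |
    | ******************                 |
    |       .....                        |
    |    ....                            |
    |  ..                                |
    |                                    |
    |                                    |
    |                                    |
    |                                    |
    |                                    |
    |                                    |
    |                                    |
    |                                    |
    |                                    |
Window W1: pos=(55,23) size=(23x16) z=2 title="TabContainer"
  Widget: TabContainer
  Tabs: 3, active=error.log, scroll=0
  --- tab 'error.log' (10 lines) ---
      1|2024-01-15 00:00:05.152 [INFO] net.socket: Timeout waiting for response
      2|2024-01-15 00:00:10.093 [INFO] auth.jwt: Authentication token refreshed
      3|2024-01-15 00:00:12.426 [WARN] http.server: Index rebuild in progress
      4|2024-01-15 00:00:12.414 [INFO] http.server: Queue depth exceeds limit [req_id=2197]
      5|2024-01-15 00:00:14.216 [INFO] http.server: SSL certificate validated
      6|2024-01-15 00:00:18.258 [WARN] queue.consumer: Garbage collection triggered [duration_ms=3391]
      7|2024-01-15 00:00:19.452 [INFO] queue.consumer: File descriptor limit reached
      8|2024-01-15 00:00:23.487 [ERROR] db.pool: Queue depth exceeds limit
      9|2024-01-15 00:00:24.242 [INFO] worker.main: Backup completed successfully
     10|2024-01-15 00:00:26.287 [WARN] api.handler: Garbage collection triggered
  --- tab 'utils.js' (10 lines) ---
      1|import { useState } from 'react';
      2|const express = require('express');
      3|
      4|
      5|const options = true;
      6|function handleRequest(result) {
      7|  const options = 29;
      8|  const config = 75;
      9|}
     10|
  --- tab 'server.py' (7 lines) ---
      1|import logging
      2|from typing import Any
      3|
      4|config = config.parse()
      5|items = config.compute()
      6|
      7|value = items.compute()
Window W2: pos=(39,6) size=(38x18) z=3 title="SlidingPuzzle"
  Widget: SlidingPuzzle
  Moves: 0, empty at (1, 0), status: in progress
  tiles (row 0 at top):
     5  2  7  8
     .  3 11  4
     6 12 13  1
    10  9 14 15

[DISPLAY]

  ┃│    │  3 │ 11 │  4 │               ┃            
  ┃├────┼────┼────┼────┤               ┃            
  ┃│  6 │ 12 │ 13 │  1 │               ┃            
  ┃├────┼────┼────┼────┤               ┃            
  ┃│ 10 │  9 │ 14 │ 15 │               ┃            
━━┃└────┴────┴────┴────┘               ┃            
wi┃Moves: 0                            ┃            
──┃                                    ┃            
  ┃                                    ┃            
**┃                                    ┃            
  ┃                                    ┃            
..┗━━━━━━━━━━━━━━━━━━━━━━━━━━━━━━━━━━━━┛┓           
                  ┃ TabContainer        ┃           
                  ┠─────────────────────┨           
                  ┃[error.log]│ utils.js┃           
                  ┃─────────────────────┃           
                  ┃2024-01-15 00:00:05.1┃           
                  ┃2024-01-15 00:00:10.0┃           
                  ┃2024-01-15 00:00:12.4┃           
                  ┃2024-01-15 00:00:12.4┃           
                  ┃2024-01-15 00:00:14.2┃           
                  ┃2024-01-15 00:00:18.2┃           
                  ┃2024-01-15 00:00:19.4┃           
━━━━━━━━━━━━━━━━━━┃2024-01-15 00:00:23.4┃           


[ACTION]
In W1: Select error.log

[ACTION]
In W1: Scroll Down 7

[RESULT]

  ┃│    │  3 │ 11 │  4 │               ┃            
  ┃├────┼────┼────┼────┤               ┃            
  ┃│  6 │ 12 │ 13 │  1 │               ┃            
  ┃├────┼────┼────┼────┤               ┃            
  ┃│ 10 │  9 │ 14 │ 15 │               ┃            
━━┃└────┴────┴────┴────┘               ┃            
wi┃Moves: 0                            ┃            
──┃                                    ┃            
  ┃                                    ┃            
**┃                                    ┃            
  ┃                                    ┃            
..┗━━━━━━━━━━━━━━━━━━━━━━━━━━━━━━━━━━━━┛┓           
                  ┃ TabContainer        ┃           
                  ┠─────────────────────┨           
                  ┃[error.log]│ utils.js┃           
                  ┃─────────────────────┃           
                  ┃2024-01-15 00:00:23.4┃           
                  ┃2024-01-15 00:00:24.2┃           
                  ┃2024-01-15 00:00:26.2┃           
                  ┃                     ┃           
                  ┃                     ┃           
                  ┃                     ┃           
                  ┃                     ┃           
━━━━━━━━━━━━━━━━━━┃                     ┃           


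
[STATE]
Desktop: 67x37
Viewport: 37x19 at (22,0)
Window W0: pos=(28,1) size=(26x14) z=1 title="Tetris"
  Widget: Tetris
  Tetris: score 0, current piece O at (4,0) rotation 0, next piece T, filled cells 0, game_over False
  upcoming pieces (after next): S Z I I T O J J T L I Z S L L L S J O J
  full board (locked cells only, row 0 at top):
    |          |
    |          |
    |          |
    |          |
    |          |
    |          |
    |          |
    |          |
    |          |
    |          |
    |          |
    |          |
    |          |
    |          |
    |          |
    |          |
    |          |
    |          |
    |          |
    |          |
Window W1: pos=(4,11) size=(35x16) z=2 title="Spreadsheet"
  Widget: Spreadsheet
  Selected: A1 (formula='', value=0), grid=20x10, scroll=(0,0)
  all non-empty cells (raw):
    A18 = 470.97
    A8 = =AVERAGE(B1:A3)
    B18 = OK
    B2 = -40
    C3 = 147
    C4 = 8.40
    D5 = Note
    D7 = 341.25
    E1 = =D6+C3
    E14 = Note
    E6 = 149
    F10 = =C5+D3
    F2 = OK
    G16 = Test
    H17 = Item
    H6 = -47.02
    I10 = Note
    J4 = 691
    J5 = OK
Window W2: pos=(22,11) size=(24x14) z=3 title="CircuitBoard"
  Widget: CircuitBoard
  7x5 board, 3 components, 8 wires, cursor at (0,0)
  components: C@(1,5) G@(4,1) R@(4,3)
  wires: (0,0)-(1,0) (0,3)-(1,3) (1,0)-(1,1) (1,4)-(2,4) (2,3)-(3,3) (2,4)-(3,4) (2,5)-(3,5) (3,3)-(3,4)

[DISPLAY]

                                     
      ┏━━━━━━━━━━━━━━━━━━━━━━━━┓     
      ┃ Tetris                 ┃     
      ┠────────────────────────┨     
      ┃          │Next:        ┃     
      ┃          │ ▒           ┃     
      ┃          │▒▒▒          ┃     
      ┃          │             ┃     
      ┃          │             ┃     
      ┃          │             ┃     
      ┃          │Score:       ┃     
┏━━━━━━━━━━━━━━━━━━━━━━┓       ┃     
┃ CircuitBoard         ┃       ┃     
┠──────────────────────┨       ┃     
┃   0 1 2 3 4 5 6      ┃━━━━━━━┛     
┃0  [.]          ·     ┃             
┃    │           │     ┃             
┃1   · ─ ·       ·   · ┃             
┃                    │ ┃             


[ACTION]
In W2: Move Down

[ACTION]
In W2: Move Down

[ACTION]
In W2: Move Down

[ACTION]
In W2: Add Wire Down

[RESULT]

                                     
      ┏━━━━━━━━━━━━━━━━━━━━━━━━┓     
      ┃ Tetris                 ┃     
      ┠────────────────────────┨     
      ┃          │Next:        ┃     
      ┃          │ ▒           ┃     
      ┃          │▒▒▒          ┃     
      ┃          │             ┃     
      ┃          │             ┃     
      ┃          │             ┃     
      ┃          │Score:       ┃     
┏━━━━━━━━━━━━━━━━━━━━━━┓       ┃     
┃ CircuitBoard         ┃       ┃     
┠──────────────────────┨       ┃     
┃   0 1 2 3 4 5 6      ┃━━━━━━━┛     
┃0   ·           ·     ┃             
┃    │           │     ┃             
┃1   · ─ ·       ·   · ┃             
┃                    │ ┃             


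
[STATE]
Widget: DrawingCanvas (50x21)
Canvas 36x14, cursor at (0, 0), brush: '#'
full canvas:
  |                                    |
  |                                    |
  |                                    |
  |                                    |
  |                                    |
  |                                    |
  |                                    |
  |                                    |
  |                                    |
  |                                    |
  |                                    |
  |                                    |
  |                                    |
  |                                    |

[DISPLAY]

+                                                 
                                                  
                                                  
                                                  
                                                  
                                                  
                                                  
                                                  
                                                  
                                                  
                                                  
                                                  
                                                  
                                                  
                                                  
                                                  
                                                  
                                                  
                                                  
                                                  
                                                  


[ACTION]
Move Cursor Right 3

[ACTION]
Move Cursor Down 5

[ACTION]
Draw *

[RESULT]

                                                  
                                                  
                                                  
                                                  
                                                  
   *                                              
                                                  
                                                  
                                                  
                                                  
                                                  
                                                  
                                                  
                                                  
                                                  
                                                  
                                                  
                                                  
                                                  
                                                  
                                                  


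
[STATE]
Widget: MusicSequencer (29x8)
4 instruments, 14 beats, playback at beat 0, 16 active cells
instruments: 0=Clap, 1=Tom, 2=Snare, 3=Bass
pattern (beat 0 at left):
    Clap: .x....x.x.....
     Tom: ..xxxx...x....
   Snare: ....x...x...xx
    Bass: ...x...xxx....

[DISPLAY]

      ▼1234567890123         
  Clap·█····█·█·····         
   Tom··████···█····         
 Snare····█···█···██         
  Bass···█···███····         
                             
                             
                             


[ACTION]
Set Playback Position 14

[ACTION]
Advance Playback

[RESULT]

      0▼234567890123         
  Clap·█····█·█·····         
   Tom··████···█····         
 Snare····█···█···██         
  Bass···█···███····         
                             
                             
                             


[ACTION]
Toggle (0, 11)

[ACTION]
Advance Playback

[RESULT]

      01▼34567890123         
  Clap·█····█·█··█··         
   Tom··████···█····         
 Snare····█···█···██         
  Bass···█···███····         
                             
                             
                             


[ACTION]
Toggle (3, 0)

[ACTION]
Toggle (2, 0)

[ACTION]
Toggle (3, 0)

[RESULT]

      01▼34567890123         
  Clap·█····█·█··█··         
   Tom··████···█····         
 Snare█···█···█···██         
  Bass···█···███····         
                             
                             
                             


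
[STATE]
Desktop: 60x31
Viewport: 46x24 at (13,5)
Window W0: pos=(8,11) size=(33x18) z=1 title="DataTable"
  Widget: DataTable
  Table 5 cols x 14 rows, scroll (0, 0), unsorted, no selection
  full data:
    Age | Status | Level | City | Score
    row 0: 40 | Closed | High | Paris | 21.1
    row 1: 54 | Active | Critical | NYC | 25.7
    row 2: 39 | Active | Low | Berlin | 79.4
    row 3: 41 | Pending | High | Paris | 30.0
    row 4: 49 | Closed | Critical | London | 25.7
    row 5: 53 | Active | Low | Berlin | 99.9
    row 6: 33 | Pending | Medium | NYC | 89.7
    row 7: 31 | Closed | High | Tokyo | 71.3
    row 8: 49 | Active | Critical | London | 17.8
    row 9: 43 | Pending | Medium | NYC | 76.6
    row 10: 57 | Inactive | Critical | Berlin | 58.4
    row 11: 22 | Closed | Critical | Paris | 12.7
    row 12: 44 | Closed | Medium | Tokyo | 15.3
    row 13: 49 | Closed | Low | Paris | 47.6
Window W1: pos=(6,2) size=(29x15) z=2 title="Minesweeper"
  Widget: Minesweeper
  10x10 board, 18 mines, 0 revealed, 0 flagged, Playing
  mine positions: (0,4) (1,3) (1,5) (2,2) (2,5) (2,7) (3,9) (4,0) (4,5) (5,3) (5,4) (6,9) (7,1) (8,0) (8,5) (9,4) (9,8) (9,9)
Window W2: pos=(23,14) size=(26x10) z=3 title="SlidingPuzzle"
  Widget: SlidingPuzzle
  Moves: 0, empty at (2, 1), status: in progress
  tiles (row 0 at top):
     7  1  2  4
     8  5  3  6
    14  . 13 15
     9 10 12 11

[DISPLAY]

■■■■                 ┃                        
■■■■                 ┃                        
■■■■                 ┃                        
■■■■                 ┃                        
■■■■                 ┃                        
■■■■                 ┃                        
■■■■                 ┃━━━━━┓                  
■■■■                 ┃     ┃                  
■■■■                 ┃─────┨                  
■■■■      ┏━━━━━━━━━━━━━━━━━━━━━━━━┓          
          ┃ SlidingPuzzle          ┃          
━━━━━━━━━━┠────────────────────────┨          
Active  │C┃┌────┬────┬────┬────┐   ┃          
Active  │L┃│  7 │  1 │  2 │  4 │   ┃          
Pending │H┃├────┼────┼────┼────┤   ┃          
Closed  │C┃│  8 │  5 │  3 │  6 │   ┃          
Active  │L┃├────┼────┼────┼────┤   ┃          
Pending │M┃│ 14 │    │ 13 │ 15 │   ┃          
Closed  │H┗━━━━━━━━━━━━━━━━━━━━━━━━┛          
Active  │Critical│London│17┃                  
Pending │Medium  │NYC   │76┃                  
Inactive│Critical│Berlin│58┃                  
Closed  │Critical│Paris │12┃                  
━━━━━━━━━━━━━━━━━━━━━━━━━━━┛                  


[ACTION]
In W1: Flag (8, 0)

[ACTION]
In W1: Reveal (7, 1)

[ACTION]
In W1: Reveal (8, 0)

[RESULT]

■■■■                 ┃                        
■■■■                 ┃                        
■✹■■                 ┃                        
■■■✹                 ┃                        
■■■■                 ┃                        
■■■■                 ┃                        
■■■✹                 ┃━━━━━┓                  
■■■■                 ┃     ┃                  
■■■■                 ┃─────┨                  
■■✹✹      ┏━━━━━━━━━━━━━━━━━━━━━━━━┓          
          ┃ SlidingPuzzle          ┃          
━━━━━━━━━━┠────────────────────────┨          
Active  │C┃┌────┬────┬────┬────┐   ┃          
Active  │L┃│  7 │  1 │  2 │  4 │   ┃          
Pending │H┃├────┼────┼────┼────┤   ┃          
Closed  │C┃│  8 │  5 │  3 │  6 │   ┃          
Active  │L┃├────┼────┼────┼────┤   ┃          
Pending │M┃│ 14 │    │ 13 │ 15 │   ┃          
Closed  │H┗━━━━━━━━━━━━━━━━━━━━━━━━┛          
Active  │Critical│London│17┃                  
Pending │Medium  │NYC   │76┃                  
Inactive│Critical│Berlin│58┃                  
Closed  │Critical│Paris │12┃                  
━━━━━━━━━━━━━━━━━━━━━━━━━━━┛                  


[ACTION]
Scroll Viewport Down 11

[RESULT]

■✹■■                 ┃                        
■■■✹                 ┃                        
■■■■                 ┃                        
■■■■                 ┃                        
■■■✹                 ┃━━━━━┓                  
■■■■                 ┃     ┃                  
■■■■                 ┃─────┨                  
■■✹✹      ┏━━━━━━━━━━━━━━━━━━━━━━━━┓          
          ┃ SlidingPuzzle          ┃          
━━━━━━━━━━┠────────────────────────┨          
Active  │C┃┌────┬────┬────┬────┐   ┃          
Active  │L┃│  7 │  1 │  2 │  4 │   ┃          
Pending │H┃├────┼────┼────┼────┤   ┃          
Closed  │C┃│  8 │  5 │  3 │  6 │   ┃          
Active  │L┃├────┼────┼────┼────┤   ┃          
Pending │M┃│ 14 │    │ 13 │ 15 │   ┃          
Closed  │H┗━━━━━━━━━━━━━━━━━━━━━━━━┛          
Active  │Critical│London│17┃                  
Pending │Medium  │NYC   │76┃                  
Inactive│Critical│Berlin│58┃                  
Closed  │Critical│Paris │12┃                  
━━━━━━━━━━━━━━━━━━━━━━━━━━━┛                  
                                              
                                              


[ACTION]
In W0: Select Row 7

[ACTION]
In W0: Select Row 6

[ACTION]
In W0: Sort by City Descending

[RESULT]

■✹■■                 ┃                        
■■■✹                 ┃                        
■■■■                 ┃                        
■■■■                 ┃                        
■■■✹                 ┃━━━━━┓                  
■■■■                 ┃     ┃                  
■■■■                 ┃─────┨                  
■■✹✹      ┏━━━━━━━━━━━━━━━━━━━━━━━━┓          
          ┃ SlidingPuzzle          ┃          
━━━━━━━━━━┠────────────────────────┨          
Closed  │M┃┌────┬────┬────┬────┐   ┃          
Closed  │H┃│  7 │  1 │  2 │  4 │   ┃          
Pending │H┃├────┼────┼────┼────┤   ┃          
Closed  │C┃│  8 │  5 │  3 │  6 │   ┃          
Closed  │L┃├────┼────┼────┼────┤   ┃          
Active  │C┃│ 14 │    │ 13 │ 15 │   ┃          
Pending │M┗━━━━━━━━━━━━━━━━━━━━━━━━┛          
Pending │Medium  │NYC   │76┃                  
Closed  │Critical│London│25┃                  
Active  │Critical│London│17┃                  
Active  │Low     │Berlin│79┃                  
━━━━━━━━━━━━━━━━━━━━━━━━━━━┛                  
                                              
                                              
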